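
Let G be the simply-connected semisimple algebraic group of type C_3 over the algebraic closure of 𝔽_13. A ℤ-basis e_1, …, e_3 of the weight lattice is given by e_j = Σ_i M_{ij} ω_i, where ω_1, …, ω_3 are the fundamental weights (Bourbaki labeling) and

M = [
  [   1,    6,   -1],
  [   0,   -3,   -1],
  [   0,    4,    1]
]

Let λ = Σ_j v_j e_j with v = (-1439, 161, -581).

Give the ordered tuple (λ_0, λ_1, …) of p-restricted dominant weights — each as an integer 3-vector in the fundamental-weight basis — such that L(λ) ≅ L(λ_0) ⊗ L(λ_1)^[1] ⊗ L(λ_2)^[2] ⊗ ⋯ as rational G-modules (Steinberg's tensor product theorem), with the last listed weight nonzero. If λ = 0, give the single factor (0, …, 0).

((4, 7, 11), (8, 7, 4))

Converting to the ω-basis (c_i = row i of M dotted with v = (-1439, 161, -581)):
  c_1 = 1*-1439 + 6*161 + -1*-581 = 108
  c_2 = 0*-1439 + -3*161 + -1*-581 = 98
  c_3 = 0*-1439 + 4*161 + 1*-581 = 63
p = 13; digits c_i = Σ_j d_{ij}·13^j, 0 ≤ d_{ij} < 13:
  c_1 = 108 = 4·13^0 + 8·13^1
  c_2 = 98 = 7·13^0 + 7·13^1
  c_3 = 63 = 11·13^0 + 4·13^1
Factor λ_0 = (4, 7, 11)
Factor λ_1 = (8, 7, 4)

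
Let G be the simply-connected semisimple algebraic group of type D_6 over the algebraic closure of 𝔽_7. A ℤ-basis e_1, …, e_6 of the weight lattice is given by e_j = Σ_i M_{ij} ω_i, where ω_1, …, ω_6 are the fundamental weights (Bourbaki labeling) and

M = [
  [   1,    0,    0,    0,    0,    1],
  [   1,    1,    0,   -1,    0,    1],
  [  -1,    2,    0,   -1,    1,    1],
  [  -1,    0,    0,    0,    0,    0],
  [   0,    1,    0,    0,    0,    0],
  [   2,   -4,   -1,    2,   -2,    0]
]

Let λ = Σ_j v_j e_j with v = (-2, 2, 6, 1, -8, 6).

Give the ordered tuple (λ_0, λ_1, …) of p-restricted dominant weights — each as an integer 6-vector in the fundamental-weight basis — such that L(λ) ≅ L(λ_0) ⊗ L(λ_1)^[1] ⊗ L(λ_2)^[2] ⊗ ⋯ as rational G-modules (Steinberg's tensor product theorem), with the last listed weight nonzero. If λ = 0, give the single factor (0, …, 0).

Converting to the ω-basis (c_i = row i of M dotted with v = (-2, 2, 6, 1, -8, 6)):
  c_1 = 1*-2 + 0*2 + 0*6 + 0*1 + 0*-8 + 1*6 = 4
  c_2 = 1*-2 + 1*2 + 0*6 + -1*1 + 0*-8 + 1*6 = 5
  c_3 = -1*-2 + 2*2 + 0*6 + -1*1 + 1*-8 + 1*6 = 3
  c_4 = -1*-2 + 0*2 + 0*6 + 0*1 + 0*-8 + 0*6 = 2
  c_5 = 0*-2 + 1*2 + 0*6 + 0*1 + 0*-8 + 0*6 = 2
  c_6 = 2*-2 + -4*2 + -1*6 + 2*1 + -2*-8 + 0*6 = 0
Expand coordinatewise in base 7:
  c_1 = 4 = 4·7^0
  c_2 = 5 = 5·7^0
  c_3 = 3 = 3·7^0
  c_4 = 2 = 2·7^0
  c_5 = 2 = 2·7^0
  c_6 = 0
Factor λ_0 = (4, 5, 3, 2, 2, 0)

((4, 5, 3, 2, 2, 0),)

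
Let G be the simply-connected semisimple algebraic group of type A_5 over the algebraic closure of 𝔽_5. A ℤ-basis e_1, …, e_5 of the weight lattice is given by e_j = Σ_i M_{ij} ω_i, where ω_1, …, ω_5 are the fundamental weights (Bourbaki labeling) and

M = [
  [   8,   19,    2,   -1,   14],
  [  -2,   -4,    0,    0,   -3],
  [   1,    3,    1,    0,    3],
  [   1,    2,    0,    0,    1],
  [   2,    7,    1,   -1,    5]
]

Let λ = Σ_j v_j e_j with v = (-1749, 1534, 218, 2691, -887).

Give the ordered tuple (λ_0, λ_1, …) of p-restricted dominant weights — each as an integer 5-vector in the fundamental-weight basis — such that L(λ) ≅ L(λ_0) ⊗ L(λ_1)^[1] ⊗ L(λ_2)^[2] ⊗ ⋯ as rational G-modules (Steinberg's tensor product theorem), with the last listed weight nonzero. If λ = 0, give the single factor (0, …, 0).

((1, 3, 0, 2, 2), (1, 4, 2, 1, 1), (4, 0, 1, 2, 3), (3, 0, 3, 3, 2))

Converting to the ω-basis (c_i = row i of M dotted with v = (-1749, 1534, 218, 2691, -887)):
  c_1 = (8)·(-1749) + 19·1534 + 2·218 + (-1)·(2691) + (14)·(-887) = 481
  c_2 = (-2)·(-1749) + (-4)·(1534) + 0·218 + 0·2691 + (-3)·(-887) = 23
  c_3 = (1)·(-1749) + 3·1534 + 1·218 + 0·2691 + (3)·(-887) = 410
  c_4 = (1)·(-1749) + 2·1534 + 0·218 + 0·2691 + (1)·(-887) = 432
  c_5 = (2)·(-1749) + 7·1534 + 1·218 + (-1)·(2691) + (5)·(-887) = 332
Writing each c_i in base p = 5:
  c_1 = 481 = 1·5^0 + 1·5^1 + 4·5^2 + 3·5^3
  c_2 = 23 = 3·5^0 + 4·5^1
  c_3 = 410 = 0·5^0 + 2·5^1 + 1·5^2 + 3·5^3
  c_4 = 432 = 2·5^0 + 1·5^1 + 2·5^2 + 3·5^3
  c_5 = 332 = 2·5^0 + 1·5^1 + 3·5^2 + 2·5^3
Factor λ_0 = (1, 3, 0, 2, 2)
Factor λ_1 = (1, 4, 2, 1, 1)
Factor λ_2 = (4, 0, 1, 2, 3)
Factor λ_3 = (3, 0, 3, 3, 2)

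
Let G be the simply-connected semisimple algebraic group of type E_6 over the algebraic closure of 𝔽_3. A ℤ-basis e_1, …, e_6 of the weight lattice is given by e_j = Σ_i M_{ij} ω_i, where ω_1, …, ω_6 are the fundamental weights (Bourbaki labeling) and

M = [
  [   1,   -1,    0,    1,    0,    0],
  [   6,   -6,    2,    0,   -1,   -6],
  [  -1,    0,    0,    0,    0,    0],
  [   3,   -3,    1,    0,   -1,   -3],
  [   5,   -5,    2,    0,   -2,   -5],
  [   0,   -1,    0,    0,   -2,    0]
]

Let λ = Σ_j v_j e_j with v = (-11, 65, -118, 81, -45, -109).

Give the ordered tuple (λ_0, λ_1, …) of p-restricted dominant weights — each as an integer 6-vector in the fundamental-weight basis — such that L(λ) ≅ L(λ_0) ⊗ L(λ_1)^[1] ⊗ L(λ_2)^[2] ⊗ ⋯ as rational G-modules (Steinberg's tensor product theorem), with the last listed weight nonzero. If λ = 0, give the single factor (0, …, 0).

((2, 1, 2, 2, 1, 1), (1, 2, 0, 2, 0, 2), (0, 0, 1, 2, 2, 2))

ω-coordinates c = M·v, v = (-11, 65, -118, 81, -45, -109):
  c_1 = 1*-11 + -1*65 + 0*-118 + 1*81 + 0*-45 + 0*-109 = 5
  c_2 = 6*-11 + -6*65 + 2*-118 + 0*81 + -1*-45 + -6*-109 = 7
  c_3 = -1*-11 + 0*65 + 0*-118 + 0*81 + 0*-45 + 0*-109 = 11
  c_4 = 3*-11 + -3*65 + 1*-118 + 0*81 + -1*-45 + -3*-109 = 26
  c_5 = 5*-11 + -5*65 + 2*-118 + 0*81 + -2*-45 + -5*-109 = 19
  c_6 = 0*-11 + -1*65 + 0*-118 + 0*81 + -2*-45 + 0*-109 = 25
Base-3 expansion of each c_i:
  c_1 = 5 = 2·3^0 + 1·3^1
  c_2 = 7 = 1·3^0 + 2·3^1
  c_3 = 11 = 2·3^0 + 0·3^1 + 1·3^2
  c_4 = 26 = 2·3^0 + 2·3^1 + 2·3^2
  c_5 = 19 = 1·3^0 + 0·3^1 + 2·3^2
  c_6 = 25 = 1·3^0 + 2·3^1 + 2·3^2
p-restricted factor λ_0 = (2, 1, 2, 2, 1, 1)
p-restricted factor λ_1 = (1, 2, 0, 2, 0, 2)
p-restricted factor λ_2 = (0, 0, 1, 2, 2, 2)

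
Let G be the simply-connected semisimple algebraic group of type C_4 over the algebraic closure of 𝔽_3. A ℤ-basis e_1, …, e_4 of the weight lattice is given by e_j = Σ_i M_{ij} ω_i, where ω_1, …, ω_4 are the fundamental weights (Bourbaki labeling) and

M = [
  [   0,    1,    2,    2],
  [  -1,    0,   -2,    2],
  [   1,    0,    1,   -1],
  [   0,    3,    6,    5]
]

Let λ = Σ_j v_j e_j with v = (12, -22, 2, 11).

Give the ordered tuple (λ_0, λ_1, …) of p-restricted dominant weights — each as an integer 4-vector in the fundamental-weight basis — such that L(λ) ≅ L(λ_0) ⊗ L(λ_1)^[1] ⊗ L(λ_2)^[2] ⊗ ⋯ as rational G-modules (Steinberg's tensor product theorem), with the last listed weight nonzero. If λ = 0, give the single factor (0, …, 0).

((1, 0, 0, 1), (1, 2, 1, 0))

ω-coordinates c = M·v, v = (12, -22, 2, 11):
  c_1 = 0·12 + (1)·(-22) + 2·2 + 2·11 = 4
  c_2 = (-1)·(12) + (0)·(-22) + (-2)·(2) + 2·11 = 6
  c_3 = 1·12 + (0)·(-22) + 1·2 + (-1)·(11) = 3
  c_4 = 0·12 + (3)·(-22) + 6·2 + 5·11 = 1
Writing each c_i in base p = 3:
  c_1 = 4 = 1·3^0 + 1·3^1
  c_2 = 6 = 0·3^0 + 2·3^1
  c_3 = 3 = 0·3^0 + 1·3^1
  c_4 = 1 = 1·3^0
λ_0 = (1, 0, 0, 1)
λ_1 = (1, 2, 1, 0)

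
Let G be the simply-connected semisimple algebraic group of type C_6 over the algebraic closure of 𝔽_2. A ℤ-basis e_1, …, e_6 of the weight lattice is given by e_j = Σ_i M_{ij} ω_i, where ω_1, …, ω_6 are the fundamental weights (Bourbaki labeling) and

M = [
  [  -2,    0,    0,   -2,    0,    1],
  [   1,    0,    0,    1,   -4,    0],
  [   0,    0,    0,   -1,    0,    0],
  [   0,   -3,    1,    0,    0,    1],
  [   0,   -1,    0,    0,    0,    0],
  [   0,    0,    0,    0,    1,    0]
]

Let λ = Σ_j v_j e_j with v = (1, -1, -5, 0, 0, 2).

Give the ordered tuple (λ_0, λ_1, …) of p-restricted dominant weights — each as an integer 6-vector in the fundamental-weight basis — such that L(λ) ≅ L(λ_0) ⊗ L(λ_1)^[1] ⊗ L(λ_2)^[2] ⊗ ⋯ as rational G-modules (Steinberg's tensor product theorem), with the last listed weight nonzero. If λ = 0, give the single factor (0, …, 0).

((0, 1, 0, 0, 1, 0),)

ω-coordinates c = M·v, v = (1, -1, -5, 0, 0, 2):
  c_1 = -2*1 + 0*-1 + 0*-5 + -2*0 + 0*0 + 1*2 = 0
  c_2 = 1*1 + 0*-1 + 0*-5 + 1*0 + -4*0 + 0*2 = 1
  c_3 = 0*1 + 0*-1 + 0*-5 + -1*0 + 0*0 + 0*2 = 0
  c_4 = 0*1 + -3*-1 + 1*-5 + 0*0 + 0*0 + 1*2 = 0
  c_5 = 0*1 + -1*-1 + 0*-5 + 0*0 + 0*0 + 0*2 = 1
  c_6 = 0*1 + 0*-1 + 0*-5 + 0*0 + 1*0 + 0*2 = 0
p = 2; digits c_i = Σ_j d_{ij}·2^j, 0 ≤ d_{ij} < 2:
  c_1 = 0
  c_2 = 1 = 1·2^0
  c_3 = 0
  c_4 = 0
  c_5 = 1 = 1·2^0
  c_6 = 0
p-restricted factor λ_0 = (0, 1, 0, 0, 1, 0)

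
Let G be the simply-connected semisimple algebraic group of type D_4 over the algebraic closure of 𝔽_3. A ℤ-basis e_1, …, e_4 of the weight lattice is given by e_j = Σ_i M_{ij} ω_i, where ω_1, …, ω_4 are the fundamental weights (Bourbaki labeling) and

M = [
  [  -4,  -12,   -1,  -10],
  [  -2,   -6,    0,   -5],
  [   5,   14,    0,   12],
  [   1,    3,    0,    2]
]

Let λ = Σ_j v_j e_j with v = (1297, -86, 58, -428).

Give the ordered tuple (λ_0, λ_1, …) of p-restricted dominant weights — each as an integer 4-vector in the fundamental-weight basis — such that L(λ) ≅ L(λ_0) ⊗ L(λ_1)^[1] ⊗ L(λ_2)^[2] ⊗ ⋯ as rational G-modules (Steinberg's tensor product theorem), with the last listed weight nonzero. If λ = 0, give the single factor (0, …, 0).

((0, 2, 1, 0), (1, 2, 0, 1), (1, 0, 1, 2), (2, 2, 2, 0), (0, 0, 1, 2))

Converting to the ω-basis (c_i = row i of M dotted with v = (1297, -86, 58, -428)):
  c_1 = (-4)·(1297) + (-12)·(-86) + (-1)·(58) + (-10)·(-428) = 66
  c_2 = (-2)·(1297) + (-6)·(-86) + (0)·(58) + (-5)·(-428) = 62
  c_3 = (5)·(1297) + (14)·(-86) + (0)·(58) + (12)·(-428) = 145
  c_4 = (1)·(1297) + (3)·(-86) + (0)·(58) + (2)·(-428) = 183
Expand coordinatewise in base 3:
  c_1 = 66 = 0·3^0 + 1·3^1 + 1·3^2 + 2·3^3
  c_2 = 62 = 2·3^0 + 2·3^1 + 0·3^2 + 2·3^3
  c_3 = 145 = 1·3^0 + 0·3^1 + 1·3^2 + 2·3^3 + 1·3^4
  c_4 = 183 = 0·3^0 + 1·3^1 + 2·3^2 + 0·3^3 + 2·3^4
Factor λ_0 = (0, 2, 1, 0)
Factor λ_1 = (1, 2, 0, 1)
Factor λ_2 = (1, 0, 1, 2)
Factor λ_3 = (2, 2, 2, 0)
Factor λ_4 = (0, 0, 1, 2)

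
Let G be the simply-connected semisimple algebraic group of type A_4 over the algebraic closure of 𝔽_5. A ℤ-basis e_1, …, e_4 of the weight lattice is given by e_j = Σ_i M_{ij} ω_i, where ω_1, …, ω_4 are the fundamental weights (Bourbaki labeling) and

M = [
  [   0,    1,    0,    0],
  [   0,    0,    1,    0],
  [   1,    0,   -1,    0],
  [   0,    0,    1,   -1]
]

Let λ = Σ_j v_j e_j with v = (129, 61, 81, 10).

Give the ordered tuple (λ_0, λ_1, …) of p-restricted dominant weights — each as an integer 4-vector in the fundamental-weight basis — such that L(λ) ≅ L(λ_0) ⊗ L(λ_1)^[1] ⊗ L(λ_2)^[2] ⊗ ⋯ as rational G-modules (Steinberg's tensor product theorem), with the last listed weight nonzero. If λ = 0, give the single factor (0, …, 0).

((1, 1, 3, 1), (2, 1, 4, 4), (2, 3, 1, 2))

Change of basis e → ω: c = M·v where v = (129, 61, 81, 10):
  c_1 = 0*129 + 1*61 + 0*81 + 0*10 = 61
  c_2 = 0*129 + 0*61 + 1*81 + 0*10 = 81
  c_3 = 1*129 + 0*61 + -1*81 + 0*10 = 48
  c_4 = 0*129 + 0*61 + 1*81 + -1*10 = 71
Base-5 expansion of each c_i:
  c_1 = 61 = 1·5^0 + 2·5^1 + 2·5^2
  c_2 = 81 = 1·5^0 + 1·5^1 + 3·5^2
  c_3 = 48 = 3·5^0 + 4·5^1 + 1·5^2
  c_4 = 71 = 1·5^0 + 4·5^1 + 2·5^2
Factor λ_0 = (1, 1, 3, 1)
Factor λ_1 = (2, 1, 4, 4)
Factor λ_2 = (2, 3, 1, 2)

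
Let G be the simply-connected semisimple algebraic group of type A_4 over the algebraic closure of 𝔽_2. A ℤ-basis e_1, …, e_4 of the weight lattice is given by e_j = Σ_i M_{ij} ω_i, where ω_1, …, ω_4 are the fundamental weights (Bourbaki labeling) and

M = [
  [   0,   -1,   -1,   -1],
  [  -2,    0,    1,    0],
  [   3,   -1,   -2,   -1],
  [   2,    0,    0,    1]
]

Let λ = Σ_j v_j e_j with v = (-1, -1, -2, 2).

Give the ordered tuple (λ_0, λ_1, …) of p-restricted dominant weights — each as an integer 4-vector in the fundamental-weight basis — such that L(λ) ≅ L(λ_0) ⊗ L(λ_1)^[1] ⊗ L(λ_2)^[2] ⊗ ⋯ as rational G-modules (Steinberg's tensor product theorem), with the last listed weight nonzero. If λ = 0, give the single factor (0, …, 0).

((1, 0, 0, 0),)

In the fundamental-weight basis, λ has coordinates c = M·v (v = (-1, -1, -2, 2)):
  c_1 = (0)·(-1) + (-1)·(-1) + (-1)·(-2) + (-1)·(2) = 1
  c_2 = (-2)·(-1) + (0)·(-1) + (1)·(-2) + 0·2 = 0
  c_3 = (3)·(-1) + (-1)·(-1) + (-2)·(-2) + (-1)·(2) = 0
  c_4 = (2)·(-1) + (0)·(-1) + (0)·(-2) + 1·2 = 0
Writing each c_i in base p = 2:
  c_1 = 1 = 1·2^0
  c_2 = 0
  c_3 = 0
  c_4 = 0
Factor λ_0 = (1, 0, 0, 0)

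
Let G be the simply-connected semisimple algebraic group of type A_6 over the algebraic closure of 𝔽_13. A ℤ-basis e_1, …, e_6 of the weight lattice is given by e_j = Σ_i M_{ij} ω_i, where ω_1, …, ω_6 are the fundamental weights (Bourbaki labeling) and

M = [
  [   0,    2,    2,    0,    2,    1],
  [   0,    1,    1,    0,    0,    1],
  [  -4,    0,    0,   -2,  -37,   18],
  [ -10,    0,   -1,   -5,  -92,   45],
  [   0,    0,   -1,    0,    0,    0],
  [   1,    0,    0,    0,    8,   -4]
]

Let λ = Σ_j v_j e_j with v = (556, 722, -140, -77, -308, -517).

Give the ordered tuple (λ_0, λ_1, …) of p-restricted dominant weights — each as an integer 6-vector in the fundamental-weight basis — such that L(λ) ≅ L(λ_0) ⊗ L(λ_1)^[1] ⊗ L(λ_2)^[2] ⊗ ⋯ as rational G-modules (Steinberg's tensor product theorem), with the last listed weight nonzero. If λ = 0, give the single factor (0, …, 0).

Converting to the ω-basis (c_i = row i of M dotted with v = (556, 722, -140, -77, -308, -517)):
  c_1 = (0)·(556) + (2)·(722) + (2)·(-140) + (0)·(-77) + (2)·(-308) + (1)·(-517) = 31
  c_2 = (0)·(556) + (1)·(722) + (1)·(-140) + (0)·(-77) + (0)·(-308) + (1)·(-517) = 65
  c_3 = (-4)·(556) + (0)·(722) + (0)·(-140) + (-2)·(-77) + (-37)·(-308) + (18)·(-517) = 20
  c_4 = (-10)·(556) + (0)·(722) + (-1)·(-140) + (-5)·(-77) + (-92)·(-308) + (45)·(-517) = 36
  c_5 = (0)·(556) + (0)·(722) + (-1)·(-140) + (0)·(-77) + (0)·(-308) + (0)·(-517) = 140
  c_6 = (1)·(556) + (0)·(722) + (0)·(-140) + (0)·(-77) + (8)·(-308) + (-4)·(-517) = 160
p = 13; digits c_i = Σ_j d_{ij}·13^j, 0 ≤ d_{ij} < 13:
  c_1 = 31 = 5·13^0 + 2·13^1
  c_2 = 65 = 0·13^0 + 5·13^1
  c_3 = 20 = 7·13^0 + 1·13^1
  c_4 = 36 = 10·13^0 + 2·13^1
  c_5 = 140 = 10·13^0 + 10·13^1
  c_6 = 160 = 4·13^0 + 12·13^1
λ_0 = (5, 0, 7, 10, 10, 4)
λ_1 = (2, 5, 1, 2, 10, 12)

((5, 0, 7, 10, 10, 4), (2, 5, 1, 2, 10, 12))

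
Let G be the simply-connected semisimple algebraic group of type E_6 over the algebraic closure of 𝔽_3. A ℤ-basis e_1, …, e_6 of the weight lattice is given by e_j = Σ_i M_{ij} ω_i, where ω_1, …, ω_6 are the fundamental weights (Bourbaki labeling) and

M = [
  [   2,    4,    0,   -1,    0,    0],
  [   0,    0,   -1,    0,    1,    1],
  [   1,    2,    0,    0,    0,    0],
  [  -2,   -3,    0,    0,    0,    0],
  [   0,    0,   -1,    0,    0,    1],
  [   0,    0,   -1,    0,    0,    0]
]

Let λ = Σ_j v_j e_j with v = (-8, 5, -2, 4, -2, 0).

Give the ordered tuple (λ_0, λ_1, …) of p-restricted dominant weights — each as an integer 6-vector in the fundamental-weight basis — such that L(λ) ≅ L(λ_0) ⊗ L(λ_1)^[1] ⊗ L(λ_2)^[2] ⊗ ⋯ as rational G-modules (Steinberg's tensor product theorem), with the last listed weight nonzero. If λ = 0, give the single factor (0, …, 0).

Compute c_i = Σ_j M_{ij} v_j with v = (-8, 5, -2, 4, -2, 0):
  c_1 = (2)·(-8) + 4·5 + (0)·(-2) + (-1)·(4) + (0)·(-2) + 0·0 = 0
  c_2 = (0)·(-8) + 0·5 + (-1)·(-2) + 0·4 + (1)·(-2) + 1·0 = 0
  c_3 = (1)·(-8) + 2·5 + (0)·(-2) + 0·4 + (0)·(-2) + 0·0 = 2
  c_4 = (-2)·(-8) + (-3)·(5) + (0)·(-2) + 0·4 + (0)·(-2) + 0·0 = 1
  c_5 = (0)·(-8) + 0·5 + (-1)·(-2) + 0·4 + (0)·(-2) + 1·0 = 2
  c_6 = (0)·(-8) + 0·5 + (-1)·(-2) + 0·4 + (0)·(-2) + 0·0 = 2
Expand coordinatewise in base 3:
  c_1 = 0
  c_2 = 0
  c_3 = 2 = 2·3^0
  c_4 = 1 = 1·3^0
  c_5 = 2 = 2·3^0
  c_6 = 2 = 2·3^0
p-restricted factor λ_0 = (0, 0, 2, 1, 2, 2)

((0, 0, 2, 1, 2, 2),)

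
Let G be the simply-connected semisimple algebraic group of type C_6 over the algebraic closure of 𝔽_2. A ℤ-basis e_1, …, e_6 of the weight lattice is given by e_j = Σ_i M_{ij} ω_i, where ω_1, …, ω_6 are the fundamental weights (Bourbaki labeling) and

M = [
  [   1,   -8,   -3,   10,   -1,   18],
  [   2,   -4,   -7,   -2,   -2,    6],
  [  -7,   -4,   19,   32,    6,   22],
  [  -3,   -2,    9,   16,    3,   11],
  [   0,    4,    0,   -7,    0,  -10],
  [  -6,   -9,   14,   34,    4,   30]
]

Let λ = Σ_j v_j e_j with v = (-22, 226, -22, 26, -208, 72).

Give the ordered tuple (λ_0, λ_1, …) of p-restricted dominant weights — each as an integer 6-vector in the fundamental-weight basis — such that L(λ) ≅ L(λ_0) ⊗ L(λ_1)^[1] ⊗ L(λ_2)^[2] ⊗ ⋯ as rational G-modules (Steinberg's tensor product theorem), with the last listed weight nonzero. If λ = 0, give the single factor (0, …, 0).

In the fundamental-weight basis, λ has coordinates c = M·v (v = (-22, 226, -22, 26, -208, 72)):
  c_1 = (1)·(-22) + (-8)·(226) + (-3)·(-22) + (10)·(26) + (-1)·(-208) + (18)·(72) = 0
  c_2 = (2)·(-22) + (-4)·(226) + (-7)·(-22) + (-2)·(26) + (-2)·(-208) + (6)·(72) = 2
  c_3 = (-7)·(-22) + (-4)·(226) + (19)·(-22) + (32)·(26) + (6)·(-208) + (22)·(72) = 0
  c_4 = (-3)·(-22) + (-2)·(226) + (9)·(-22) + (16)·(26) + (3)·(-208) + (11)·(72) = 0
  c_5 = (0)·(-22) + (4)·(226) + (0)·(-22) + (-7)·(26) + (0)·(-208) + (-10)·(72) = 2
  c_6 = (-6)·(-22) + (-9)·(226) + (14)·(-22) + (34)·(26) + (4)·(-208) + (30)·(72) = 2
Writing each c_i in base p = 2:
  c_1 = 0
  c_2 = 2 = 0·2^0 + 1·2^1
  c_3 = 0
  c_4 = 0
  c_5 = 2 = 0·2^0 + 1·2^1
  c_6 = 2 = 0·2^0 + 1·2^1
Factor λ_0 = (0, 0, 0, 0, 0, 0)
Factor λ_1 = (0, 1, 0, 0, 1, 1)

((0, 0, 0, 0, 0, 0), (0, 1, 0, 0, 1, 1))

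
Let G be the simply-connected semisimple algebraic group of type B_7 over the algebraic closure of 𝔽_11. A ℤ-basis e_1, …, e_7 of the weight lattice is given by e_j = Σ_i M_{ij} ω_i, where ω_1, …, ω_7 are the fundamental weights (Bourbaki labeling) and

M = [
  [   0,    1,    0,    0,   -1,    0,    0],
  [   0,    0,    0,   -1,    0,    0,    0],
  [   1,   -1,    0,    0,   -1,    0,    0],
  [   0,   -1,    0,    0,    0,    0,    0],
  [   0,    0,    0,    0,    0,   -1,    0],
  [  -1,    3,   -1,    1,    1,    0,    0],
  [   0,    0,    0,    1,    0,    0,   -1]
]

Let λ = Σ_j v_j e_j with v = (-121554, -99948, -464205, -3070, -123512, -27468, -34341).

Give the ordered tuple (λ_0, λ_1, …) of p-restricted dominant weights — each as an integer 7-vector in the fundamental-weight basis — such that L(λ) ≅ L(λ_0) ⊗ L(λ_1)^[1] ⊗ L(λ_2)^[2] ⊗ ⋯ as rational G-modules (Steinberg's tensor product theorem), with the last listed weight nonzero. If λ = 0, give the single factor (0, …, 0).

ω-coordinates c = M·v, v = (-121554, -99948, -464205, -3070, -123512, -27468, -34341):
  c_1 = (0)·(-121554) + (1)·(-99948) + (0)·(-464205) + (0)·(-3070) + (-1)·(-123512) + (0)·(-27468) + (0)·(-34341) = 23564
  c_2 = (0)·(-121554) + (0)·(-99948) + (0)·(-464205) + (-1)·(-3070) + (0)·(-123512) + (0)·(-27468) + (0)·(-34341) = 3070
  c_3 = (1)·(-121554) + (-1)·(-99948) + (0)·(-464205) + (0)·(-3070) + (-1)·(-123512) + (0)·(-27468) + (0)·(-34341) = 101906
  c_4 = (0)·(-121554) + (-1)·(-99948) + (0)·(-464205) + (0)·(-3070) + (0)·(-123512) + (0)·(-27468) + (0)·(-34341) = 99948
  c_5 = (0)·(-121554) + (0)·(-99948) + (0)·(-464205) + (0)·(-3070) + (0)·(-123512) + (-1)·(-27468) + (0)·(-34341) = 27468
  c_6 = (-1)·(-121554) + (3)·(-99948) + (-1)·(-464205) + (1)·(-3070) + (1)·(-123512) + (0)·(-27468) + (0)·(-34341) = 159333
  c_7 = (0)·(-121554) + (0)·(-99948) + (0)·(-464205) + (1)·(-3070) + (0)·(-123512) + (0)·(-27468) + (-1)·(-34341) = 31271
Writing each c_i in base p = 11:
  c_1 = 23564 = 2·11^0 + 8·11^1 + 7·11^2 + 6·11^3 + 1·11^4
  c_2 = 3070 = 1·11^0 + 4·11^1 + 3·11^2 + 2·11^3
  c_3 = 101906 = 2·11^0 + 2·11^1 + 6·11^2 + 10·11^3 + 6·11^4
  c_4 = 99948 = 2·11^0 + 0·11^1 + 1·11^2 + 9·11^3 + 6·11^4
  c_5 = 27468 = 1·11^0 + 0·11^1 + 7·11^2 + 9·11^3 + 1·11^4
  c_6 = 159333 = 9·11^0 + 8·11^1 + 7·11^2 + 9·11^3 + 10·11^4
  c_7 = 31271 = 9·11^0 + 4·11^1 + 5·11^2 + 1·11^3 + 2·11^4
λ_0 = (2, 1, 2, 2, 1, 9, 9)
λ_1 = (8, 4, 2, 0, 0, 8, 4)
λ_2 = (7, 3, 6, 1, 7, 7, 5)
λ_3 = (6, 2, 10, 9, 9, 9, 1)
λ_4 = (1, 0, 6, 6, 1, 10, 2)

((2, 1, 2, 2, 1, 9, 9), (8, 4, 2, 0, 0, 8, 4), (7, 3, 6, 1, 7, 7, 5), (6, 2, 10, 9, 9, 9, 1), (1, 0, 6, 6, 1, 10, 2))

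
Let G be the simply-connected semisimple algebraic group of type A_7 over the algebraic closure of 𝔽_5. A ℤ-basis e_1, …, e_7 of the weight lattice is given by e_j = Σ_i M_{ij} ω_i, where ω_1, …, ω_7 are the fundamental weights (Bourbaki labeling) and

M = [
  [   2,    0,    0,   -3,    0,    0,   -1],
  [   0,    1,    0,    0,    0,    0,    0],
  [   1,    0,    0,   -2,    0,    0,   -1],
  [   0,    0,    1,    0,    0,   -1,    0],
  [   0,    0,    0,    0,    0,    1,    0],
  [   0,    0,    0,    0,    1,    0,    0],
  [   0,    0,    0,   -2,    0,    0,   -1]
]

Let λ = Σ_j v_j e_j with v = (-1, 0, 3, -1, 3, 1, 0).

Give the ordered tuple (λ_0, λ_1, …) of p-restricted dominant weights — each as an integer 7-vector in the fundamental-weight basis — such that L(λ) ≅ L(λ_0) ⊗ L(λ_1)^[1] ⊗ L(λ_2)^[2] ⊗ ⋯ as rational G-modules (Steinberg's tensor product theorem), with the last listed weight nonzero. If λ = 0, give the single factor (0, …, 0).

((1, 0, 1, 2, 1, 3, 2),)

Change of basis e → ω: c = M·v where v = (-1, 0, 3, -1, 3, 1, 0):
  c_1 = (2)·(-1) + 0·0 + 0·3 + (-3)·(-1) + 0·3 + 0·1 + (-1)·(0) = 1
  c_2 = (0)·(-1) + 1·0 + 0·3 + (0)·(-1) + 0·3 + 0·1 + 0·0 = 0
  c_3 = (1)·(-1) + 0·0 + 0·3 + (-2)·(-1) + 0·3 + 0·1 + (-1)·(0) = 1
  c_4 = (0)·(-1) + 0·0 + 1·3 + (0)·(-1) + 0·3 + (-1)·(1) + 0·0 = 2
  c_5 = (0)·(-1) + 0·0 + 0·3 + (0)·(-1) + 0·3 + 1·1 + 0·0 = 1
  c_6 = (0)·(-1) + 0·0 + 0·3 + (0)·(-1) + 1·3 + 0·1 + 0·0 = 3
  c_7 = (0)·(-1) + 0·0 + 0·3 + (-2)·(-1) + 0·3 + 0·1 + (-1)·(0) = 2
Base-5 expansion of each c_i:
  c_1 = 1 = 1·5^0
  c_2 = 0
  c_3 = 1 = 1·5^0
  c_4 = 2 = 2·5^0
  c_5 = 1 = 1·5^0
  c_6 = 3 = 3·5^0
  c_7 = 2 = 2·5^0
λ_0 = (1, 0, 1, 2, 1, 3, 2)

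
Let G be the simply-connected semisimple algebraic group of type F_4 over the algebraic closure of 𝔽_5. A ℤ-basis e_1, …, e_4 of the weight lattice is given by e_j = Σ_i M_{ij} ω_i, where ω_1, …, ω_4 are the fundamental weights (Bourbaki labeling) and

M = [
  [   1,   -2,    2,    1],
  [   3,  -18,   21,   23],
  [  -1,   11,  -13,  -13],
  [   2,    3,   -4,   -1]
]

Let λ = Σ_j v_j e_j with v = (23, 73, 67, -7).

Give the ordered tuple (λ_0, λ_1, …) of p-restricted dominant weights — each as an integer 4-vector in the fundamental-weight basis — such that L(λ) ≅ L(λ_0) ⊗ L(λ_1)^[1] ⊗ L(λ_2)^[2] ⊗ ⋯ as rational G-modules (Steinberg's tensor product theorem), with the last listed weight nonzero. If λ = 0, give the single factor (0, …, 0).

((4, 1, 0, 4),)

Change of basis e → ω: c = M·v where v = (23, 73, 67, -7):
  c_1 = 1·23 + (-2)·(73) + 2·67 + (1)·(-7) = 4
  c_2 = 3·23 + (-18)·(73) + 21·67 + (23)·(-7) = 1
  c_3 = (-1)·(23) + 11·73 + (-13)·(67) + (-13)·(-7) = 0
  c_4 = 2·23 + 3·73 + (-4)·(67) + (-1)·(-7) = 4
Writing each c_i in base p = 5:
  c_1 = 4 = 4·5^0
  c_2 = 1 = 1·5^0
  c_3 = 0
  c_4 = 4 = 4·5^0
λ_0 = (4, 1, 0, 4)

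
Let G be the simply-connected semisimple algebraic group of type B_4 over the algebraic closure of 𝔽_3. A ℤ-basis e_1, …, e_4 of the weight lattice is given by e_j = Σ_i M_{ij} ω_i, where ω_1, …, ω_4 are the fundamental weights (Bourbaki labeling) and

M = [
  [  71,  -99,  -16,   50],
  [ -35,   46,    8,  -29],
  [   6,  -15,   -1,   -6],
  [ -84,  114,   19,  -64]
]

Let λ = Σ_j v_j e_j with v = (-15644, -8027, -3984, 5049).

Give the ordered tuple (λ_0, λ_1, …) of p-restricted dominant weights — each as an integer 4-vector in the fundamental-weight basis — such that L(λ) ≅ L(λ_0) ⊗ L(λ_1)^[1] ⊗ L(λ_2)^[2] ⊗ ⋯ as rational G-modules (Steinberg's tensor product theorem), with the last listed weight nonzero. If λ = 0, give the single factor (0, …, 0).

Converting to the ω-basis (c_i = row i of M dotted with v = (-15644, -8027, -3984, 5049)):
  c_1 = 71*-15644 + -99*-8027 + -16*-3984 + 50*5049 = 143
  c_2 = -35*-15644 + 46*-8027 + 8*-3984 + -29*5049 = 5
  c_3 = 6*-15644 + -15*-8027 + -1*-3984 + -6*5049 = 231
  c_4 = -84*-15644 + 114*-8027 + 19*-3984 + -64*5049 = 186
Expand coordinatewise in base 3:
  c_1 = 143 = 2·3^0 + 2·3^1 + 0·3^2 + 2·3^3 + 1·3^4
  c_2 = 5 = 2·3^0 + 1·3^1
  c_3 = 231 = 0·3^0 + 2·3^1 + 1·3^2 + 2·3^3 + 2·3^4
  c_4 = 186 = 0·3^0 + 2·3^1 + 2·3^2 + 0·3^3 + 2·3^4
p-restricted factor λ_0 = (2, 2, 0, 0)
p-restricted factor λ_1 = (2, 1, 2, 2)
p-restricted factor λ_2 = (0, 0, 1, 2)
p-restricted factor λ_3 = (2, 0, 2, 0)
p-restricted factor λ_4 = (1, 0, 2, 2)

((2, 2, 0, 0), (2, 1, 2, 2), (0, 0, 1, 2), (2, 0, 2, 0), (1, 0, 2, 2))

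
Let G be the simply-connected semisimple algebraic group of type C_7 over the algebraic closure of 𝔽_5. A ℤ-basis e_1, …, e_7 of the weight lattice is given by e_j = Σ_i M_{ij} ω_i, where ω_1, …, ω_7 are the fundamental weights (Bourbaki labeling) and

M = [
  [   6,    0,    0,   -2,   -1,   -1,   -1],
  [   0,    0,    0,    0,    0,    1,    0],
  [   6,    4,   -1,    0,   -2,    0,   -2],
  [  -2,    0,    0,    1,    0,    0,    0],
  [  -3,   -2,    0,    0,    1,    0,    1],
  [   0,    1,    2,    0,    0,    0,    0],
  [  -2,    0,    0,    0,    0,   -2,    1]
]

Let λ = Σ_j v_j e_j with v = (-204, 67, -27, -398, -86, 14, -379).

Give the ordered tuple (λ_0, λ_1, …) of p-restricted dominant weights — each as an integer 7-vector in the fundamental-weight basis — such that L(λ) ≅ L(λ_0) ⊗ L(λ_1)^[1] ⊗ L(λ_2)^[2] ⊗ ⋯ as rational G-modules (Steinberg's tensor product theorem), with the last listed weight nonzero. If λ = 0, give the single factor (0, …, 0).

Converting to the ω-basis (c_i = row i of M dotted with v = (-204, 67, -27, -398, -86, 14, -379)):
  c_1 = (6)·(-204) + 0·67 + (0)·(-27) + (-2)·(-398) + (-1)·(-86) + (-1)·(14) + (-1)·(-379) = 23
  c_2 = (0)·(-204) + 0·67 + (0)·(-27) + (0)·(-398) + (0)·(-86) + 1·14 + (0)·(-379) = 14
  c_3 = (6)·(-204) + 4·67 + (-1)·(-27) + (0)·(-398) + (-2)·(-86) + 0·14 + (-2)·(-379) = 1
  c_4 = (-2)·(-204) + 0·67 + (0)·(-27) + (1)·(-398) + (0)·(-86) + 0·14 + (0)·(-379) = 10
  c_5 = (-3)·(-204) + (-2)·(67) + (0)·(-27) + (0)·(-398) + (1)·(-86) + 0·14 + (1)·(-379) = 13
  c_6 = (0)·(-204) + 1·67 + (2)·(-27) + (0)·(-398) + (0)·(-86) + 0·14 + (0)·(-379) = 13
  c_7 = (-2)·(-204) + 0·67 + (0)·(-27) + (0)·(-398) + (0)·(-86) + (-2)·(14) + (1)·(-379) = 1
Writing each c_i in base p = 5:
  c_1 = 23 = 3·5^0 + 4·5^1
  c_2 = 14 = 4·5^0 + 2·5^1
  c_3 = 1 = 1·5^0
  c_4 = 10 = 0·5^0 + 2·5^1
  c_5 = 13 = 3·5^0 + 2·5^1
  c_6 = 13 = 3·5^0 + 2·5^1
  c_7 = 1 = 1·5^0
p-restricted factor λ_0 = (3, 4, 1, 0, 3, 3, 1)
p-restricted factor λ_1 = (4, 2, 0, 2, 2, 2, 0)

((3, 4, 1, 0, 3, 3, 1), (4, 2, 0, 2, 2, 2, 0))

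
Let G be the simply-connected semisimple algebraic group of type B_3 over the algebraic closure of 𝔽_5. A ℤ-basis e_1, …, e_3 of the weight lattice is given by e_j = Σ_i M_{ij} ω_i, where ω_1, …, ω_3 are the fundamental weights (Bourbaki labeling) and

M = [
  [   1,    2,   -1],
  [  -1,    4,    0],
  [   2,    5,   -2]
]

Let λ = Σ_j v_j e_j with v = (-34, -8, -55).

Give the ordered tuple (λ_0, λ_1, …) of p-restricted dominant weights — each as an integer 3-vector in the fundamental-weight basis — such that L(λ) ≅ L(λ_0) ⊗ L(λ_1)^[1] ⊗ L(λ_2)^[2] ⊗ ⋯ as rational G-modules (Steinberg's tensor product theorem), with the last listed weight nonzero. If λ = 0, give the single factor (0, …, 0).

Compute c_i = Σ_j M_{ij} v_j with v = (-34, -8, -55):
  c_1 = (1)·(-34) + (2)·(-8) + (-1)·(-55) = 5
  c_2 = (-1)·(-34) + (4)·(-8) + (0)·(-55) = 2
  c_3 = (2)·(-34) + (5)·(-8) + (-2)·(-55) = 2
p = 5; digits c_i = Σ_j d_{ij}·5^j, 0 ≤ d_{ij} < 5:
  c_1 = 5 = 0·5^0 + 1·5^1
  c_2 = 2 = 2·5^0
  c_3 = 2 = 2·5^0
λ_0 = (0, 2, 2)
λ_1 = (1, 0, 0)

((0, 2, 2), (1, 0, 0))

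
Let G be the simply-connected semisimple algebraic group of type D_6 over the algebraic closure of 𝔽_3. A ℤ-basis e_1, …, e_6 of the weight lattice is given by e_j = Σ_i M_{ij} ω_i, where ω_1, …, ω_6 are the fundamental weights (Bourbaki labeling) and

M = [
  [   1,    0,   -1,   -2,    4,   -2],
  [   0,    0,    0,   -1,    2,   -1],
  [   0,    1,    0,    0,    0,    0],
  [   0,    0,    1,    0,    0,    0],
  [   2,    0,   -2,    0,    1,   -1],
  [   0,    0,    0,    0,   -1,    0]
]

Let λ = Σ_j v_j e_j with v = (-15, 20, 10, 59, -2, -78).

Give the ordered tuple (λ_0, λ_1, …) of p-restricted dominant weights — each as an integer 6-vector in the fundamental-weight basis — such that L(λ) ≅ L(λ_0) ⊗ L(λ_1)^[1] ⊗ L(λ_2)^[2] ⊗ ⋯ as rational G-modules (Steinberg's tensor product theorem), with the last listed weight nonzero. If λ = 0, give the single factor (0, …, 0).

Compute c_i = Σ_j M_{ij} v_j with v = (-15, 20, 10, 59, -2, -78):
  c_1 = (1)·(-15) + 0·20 + (-1)·(10) + (-2)·(59) + (4)·(-2) + (-2)·(-78) = 5
  c_2 = (0)·(-15) + 0·20 + 0·10 + (-1)·(59) + (2)·(-2) + (-1)·(-78) = 15
  c_3 = (0)·(-15) + 1·20 + 0·10 + 0·59 + (0)·(-2) + (0)·(-78) = 20
  c_4 = (0)·(-15) + 0·20 + 1·10 + 0·59 + (0)·(-2) + (0)·(-78) = 10
  c_5 = (2)·(-15) + 0·20 + (-2)·(10) + 0·59 + (1)·(-2) + (-1)·(-78) = 26
  c_6 = (0)·(-15) + 0·20 + 0·10 + 0·59 + (-1)·(-2) + (0)·(-78) = 2
Base-3 expansion of each c_i:
  c_1 = 5 = 2·3^0 + 1·3^1
  c_2 = 15 = 0·3^0 + 2·3^1 + 1·3^2
  c_3 = 20 = 2·3^0 + 0·3^1 + 2·3^2
  c_4 = 10 = 1·3^0 + 0·3^1 + 1·3^2
  c_5 = 26 = 2·3^0 + 2·3^1 + 2·3^2
  c_6 = 2 = 2·3^0
λ_0 = (2, 0, 2, 1, 2, 2)
λ_1 = (1, 2, 0, 0, 2, 0)
λ_2 = (0, 1, 2, 1, 2, 0)

((2, 0, 2, 1, 2, 2), (1, 2, 0, 0, 2, 0), (0, 1, 2, 1, 2, 0))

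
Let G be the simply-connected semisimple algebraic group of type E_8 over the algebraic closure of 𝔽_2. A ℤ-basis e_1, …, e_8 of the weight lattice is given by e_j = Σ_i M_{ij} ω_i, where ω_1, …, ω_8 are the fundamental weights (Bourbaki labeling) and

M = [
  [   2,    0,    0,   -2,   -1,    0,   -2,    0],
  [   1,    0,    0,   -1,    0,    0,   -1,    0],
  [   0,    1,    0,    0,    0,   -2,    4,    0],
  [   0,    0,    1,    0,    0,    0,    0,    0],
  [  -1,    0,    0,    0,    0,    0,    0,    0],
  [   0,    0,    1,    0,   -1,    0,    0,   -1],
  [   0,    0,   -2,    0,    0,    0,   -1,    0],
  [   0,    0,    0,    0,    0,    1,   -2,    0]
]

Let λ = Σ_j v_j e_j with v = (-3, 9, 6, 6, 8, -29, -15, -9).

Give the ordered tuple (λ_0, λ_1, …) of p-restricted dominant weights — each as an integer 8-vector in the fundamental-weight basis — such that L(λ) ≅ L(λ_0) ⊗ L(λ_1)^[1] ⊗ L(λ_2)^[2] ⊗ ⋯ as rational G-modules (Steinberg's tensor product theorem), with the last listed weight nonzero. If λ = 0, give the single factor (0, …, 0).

Change of basis e → ω: c = M·v where v = (-3, 9, 6, 6, 8, -29, -15, -9):
  c_1 = (2)·(-3) + 0·9 + 0·6 + (-2)·(6) + (-1)·(8) + (0)·(-29) + (-2)·(-15) + (0)·(-9) = 4
  c_2 = (1)·(-3) + 0·9 + 0·6 + (-1)·(6) + 0·8 + (0)·(-29) + (-1)·(-15) + (0)·(-9) = 6
  c_3 = (0)·(-3) + 1·9 + 0·6 + 0·6 + 0·8 + (-2)·(-29) + (4)·(-15) + (0)·(-9) = 7
  c_4 = (0)·(-3) + 0·9 + 1·6 + 0·6 + 0·8 + (0)·(-29) + (0)·(-15) + (0)·(-9) = 6
  c_5 = (-1)·(-3) + 0·9 + 0·6 + 0·6 + 0·8 + (0)·(-29) + (0)·(-15) + (0)·(-9) = 3
  c_6 = (0)·(-3) + 0·9 + 1·6 + 0·6 + (-1)·(8) + (0)·(-29) + (0)·(-15) + (-1)·(-9) = 7
  c_7 = (0)·(-3) + 0·9 + (-2)·(6) + 0·6 + 0·8 + (0)·(-29) + (-1)·(-15) + (0)·(-9) = 3
  c_8 = (0)·(-3) + 0·9 + 0·6 + 0·6 + 0·8 + (1)·(-29) + (-2)·(-15) + (0)·(-9) = 1
Writing each c_i in base p = 2:
  c_1 = 4 = 0·2^0 + 0·2^1 + 1·2^2
  c_2 = 6 = 0·2^0 + 1·2^1 + 1·2^2
  c_3 = 7 = 1·2^0 + 1·2^1 + 1·2^2
  c_4 = 6 = 0·2^0 + 1·2^1 + 1·2^2
  c_5 = 3 = 1·2^0 + 1·2^1
  c_6 = 7 = 1·2^0 + 1·2^1 + 1·2^2
  c_7 = 3 = 1·2^0 + 1·2^1
  c_8 = 1 = 1·2^0
p-restricted factor λ_0 = (0, 0, 1, 0, 1, 1, 1, 1)
p-restricted factor λ_1 = (0, 1, 1, 1, 1, 1, 1, 0)
p-restricted factor λ_2 = (1, 1, 1, 1, 0, 1, 0, 0)

((0, 0, 1, 0, 1, 1, 1, 1), (0, 1, 1, 1, 1, 1, 1, 0), (1, 1, 1, 1, 0, 1, 0, 0))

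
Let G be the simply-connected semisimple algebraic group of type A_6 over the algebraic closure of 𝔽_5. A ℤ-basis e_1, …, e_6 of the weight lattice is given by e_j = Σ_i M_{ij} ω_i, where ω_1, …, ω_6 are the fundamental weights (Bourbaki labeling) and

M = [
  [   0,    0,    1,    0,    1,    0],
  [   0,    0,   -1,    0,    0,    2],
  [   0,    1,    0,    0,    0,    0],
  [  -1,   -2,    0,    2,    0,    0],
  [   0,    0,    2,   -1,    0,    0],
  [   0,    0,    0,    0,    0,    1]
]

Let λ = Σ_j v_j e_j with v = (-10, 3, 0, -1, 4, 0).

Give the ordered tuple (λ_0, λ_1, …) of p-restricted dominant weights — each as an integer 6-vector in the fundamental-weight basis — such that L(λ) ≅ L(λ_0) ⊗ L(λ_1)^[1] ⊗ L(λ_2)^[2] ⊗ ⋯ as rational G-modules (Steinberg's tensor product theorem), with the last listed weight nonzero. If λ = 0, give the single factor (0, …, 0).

Change of basis e → ω: c = M·v where v = (-10, 3, 0, -1, 4, 0):
  c_1 = 0*-10 + 0*3 + 1*0 + 0*-1 + 1*4 + 0*0 = 4
  c_2 = 0*-10 + 0*3 + -1*0 + 0*-1 + 0*4 + 2*0 = 0
  c_3 = 0*-10 + 1*3 + 0*0 + 0*-1 + 0*4 + 0*0 = 3
  c_4 = -1*-10 + -2*3 + 0*0 + 2*-1 + 0*4 + 0*0 = 2
  c_5 = 0*-10 + 0*3 + 2*0 + -1*-1 + 0*4 + 0*0 = 1
  c_6 = 0*-10 + 0*3 + 0*0 + 0*-1 + 0*4 + 1*0 = 0
p = 5; digits c_i = Σ_j d_{ij}·5^j, 0 ≤ d_{ij} < 5:
  c_1 = 4 = 4·5^0
  c_2 = 0
  c_3 = 3 = 3·5^0
  c_4 = 2 = 2·5^0
  c_5 = 1 = 1·5^0
  c_6 = 0
Factor λ_0 = (4, 0, 3, 2, 1, 0)

((4, 0, 3, 2, 1, 0),)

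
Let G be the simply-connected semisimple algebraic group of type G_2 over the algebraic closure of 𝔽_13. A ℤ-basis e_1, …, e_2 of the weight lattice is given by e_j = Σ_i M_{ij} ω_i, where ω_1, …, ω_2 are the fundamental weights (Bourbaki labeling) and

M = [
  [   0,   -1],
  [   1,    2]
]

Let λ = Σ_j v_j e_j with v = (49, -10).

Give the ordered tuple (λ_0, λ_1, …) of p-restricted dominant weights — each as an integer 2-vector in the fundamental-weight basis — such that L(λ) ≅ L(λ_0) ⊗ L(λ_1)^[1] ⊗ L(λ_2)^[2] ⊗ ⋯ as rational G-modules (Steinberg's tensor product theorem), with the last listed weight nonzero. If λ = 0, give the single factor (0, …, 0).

((10, 3), (0, 2))

ω-coordinates c = M·v, v = (49, -10):
  c_1 = 0*49 + -1*-10 = 10
  c_2 = 1*49 + 2*-10 = 29
Expand coordinatewise in base 13:
  c_1 = 10 = 10·13^0
  c_2 = 29 = 3·13^0 + 2·13^1
λ_0 = (10, 3)
λ_1 = (0, 2)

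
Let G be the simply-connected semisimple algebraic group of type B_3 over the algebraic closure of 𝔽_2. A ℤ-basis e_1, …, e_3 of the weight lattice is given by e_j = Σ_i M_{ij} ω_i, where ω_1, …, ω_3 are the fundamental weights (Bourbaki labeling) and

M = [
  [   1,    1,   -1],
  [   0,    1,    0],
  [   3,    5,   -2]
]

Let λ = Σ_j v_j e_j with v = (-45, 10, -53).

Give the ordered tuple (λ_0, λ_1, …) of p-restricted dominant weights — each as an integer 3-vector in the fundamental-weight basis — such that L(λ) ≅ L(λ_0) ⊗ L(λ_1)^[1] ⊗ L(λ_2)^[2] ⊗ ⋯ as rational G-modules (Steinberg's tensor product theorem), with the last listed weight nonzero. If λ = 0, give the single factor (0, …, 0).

((0, 0, 1), (1, 1, 0), (0, 0, 1), (0, 1, 0), (1, 0, 1))

ω-coordinates c = M·v, v = (-45, 10, -53):
  c_1 = (1)·(-45) + (1)·(10) + (-1)·(-53) = 18
  c_2 = (0)·(-45) + (1)·(10) + (0)·(-53) = 10
  c_3 = (3)·(-45) + (5)·(10) + (-2)·(-53) = 21
p = 2; digits c_i = Σ_j d_{ij}·2^j, 0 ≤ d_{ij} < 2:
  c_1 = 18 = 0·2^0 + 1·2^1 + 0·2^2 + 0·2^3 + 1·2^4
  c_2 = 10 = 0·2^0 + 1·2^1 + 0·2^2 + 1·2^3
  c_3 = 21 = 1·2^0 + 0·2^1 + 1·2^2 + 0·2^3 + 1·2^4
Factor λ_0 = (0, 0, 1)
Factor λ_1 = (1, 1, 0)
Factor λ_2 = (0, 0, 1)
Factor λ_3 = (0, 1, 0)
Factor λ_4 = (1, 0, 1)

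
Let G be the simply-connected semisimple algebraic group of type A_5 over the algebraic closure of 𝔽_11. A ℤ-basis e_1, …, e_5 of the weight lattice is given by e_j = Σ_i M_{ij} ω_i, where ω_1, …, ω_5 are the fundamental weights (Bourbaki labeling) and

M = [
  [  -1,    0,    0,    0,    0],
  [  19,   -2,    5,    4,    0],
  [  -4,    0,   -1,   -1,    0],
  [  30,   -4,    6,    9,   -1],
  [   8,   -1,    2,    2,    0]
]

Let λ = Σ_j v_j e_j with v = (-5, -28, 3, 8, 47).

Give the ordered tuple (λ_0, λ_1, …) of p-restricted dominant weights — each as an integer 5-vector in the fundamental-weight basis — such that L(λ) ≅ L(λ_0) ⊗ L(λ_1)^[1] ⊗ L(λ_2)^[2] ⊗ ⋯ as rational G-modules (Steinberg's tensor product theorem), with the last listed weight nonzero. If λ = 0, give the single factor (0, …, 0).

ω-coordinates c = M·v, v = (-5, -28, 3, 8, 47):
  c_1 = (-1)·(-5) + (0)·(-28) + 0·3 + 0·8 + 0·47 = 5
  c_2 = (19)·(-5) + (-2)·(-28) + 5·3 + 4·8 + 0·47 = 8
  c_3 = (-4)·(-5) + (0)·(-28) + (-1)·(3) + (-1)·(8) + 0·47 = 9
  c_4 = (30)·(-5) + (-4)·(-28) + 6·3 + 9·8 + (-1)·(47) = 5
  c_5 = (8)·(-5) + (-1)·(-28) + 2·3 + 2·8 + 0·47 = 10
Expand coordinatewise in base 11:
  c_1 = 5 = 5·11^0
  c_2 = 8 = 8·11^0
  c_3 = 9 = 9·11^0
  c_4 = 5 = 5·11^0
  c_5 = 10 = 10·11^0
λ_0 = (5, 8, 9, 5, 10)

((5, 8, 9, 5, 10),)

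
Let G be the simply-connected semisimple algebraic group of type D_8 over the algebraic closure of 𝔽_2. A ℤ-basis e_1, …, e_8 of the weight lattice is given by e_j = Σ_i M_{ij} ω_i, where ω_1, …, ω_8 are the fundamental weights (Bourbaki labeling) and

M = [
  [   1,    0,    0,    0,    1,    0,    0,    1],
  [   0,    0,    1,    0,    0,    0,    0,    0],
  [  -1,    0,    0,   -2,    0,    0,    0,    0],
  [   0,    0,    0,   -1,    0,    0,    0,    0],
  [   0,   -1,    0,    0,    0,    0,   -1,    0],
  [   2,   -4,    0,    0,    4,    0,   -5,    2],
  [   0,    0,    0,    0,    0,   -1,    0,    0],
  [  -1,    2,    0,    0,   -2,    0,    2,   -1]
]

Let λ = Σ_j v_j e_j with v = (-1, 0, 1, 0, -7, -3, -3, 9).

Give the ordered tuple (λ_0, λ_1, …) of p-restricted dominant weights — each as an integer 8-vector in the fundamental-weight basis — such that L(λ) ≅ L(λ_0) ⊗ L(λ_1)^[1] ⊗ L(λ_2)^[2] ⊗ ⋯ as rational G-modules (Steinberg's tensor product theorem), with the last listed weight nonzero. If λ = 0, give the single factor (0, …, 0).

Change of basis e → ω: c = M·v where v = (-1, 0, 1, 0, -7, -3, -3, 9):
  c_1 = (1)·(-1) + 0·0 + 0·1 + 0·0 + (1)·(-7) + (0)·(-3) + (0)·(-3) + 1·9 = 1
  c_2 = (0)·(-1) + 0·0 + 1·1 + 0·0 + (0)·(-7) + (0)·(-3) + (0)·(-3) + 0·9 = 1
  c_3 = (-1)·(-1) + 0·0 + 0·1 + (-2)·(0) + (0)·(-7) + (0)·(-3) + (0)·(-3) + 0·9 = 1
  c_4 = (0)·(-1) + 0·0 + 0·1 + (-1)·(0) + (0)·(-7) + (0)·(-3) + (0)·(-3) + 0·9 = 0
  c_5 = (0)·(-1) + (-1)·(0) + 0·1 + 0·0 + (0)·(-7) + (0)·(-3) + (-1)·(-3) + 0·9 = 3
  c_6 = (2)·(-1) + (-4)·(0) + 0·1 + 0·0 + (4)·(-7) + (0)·(-3) + (-5)·(-3) + 2·9 = 3
  c_7 = (0)·(-1) + 0·0 + 0·1 + 0·0 + (0)·(-7) + (-1)·(-3) + (0)·(-3) + 0·9 = 3
  c_8 = (-1)·(-1) + 2·0 + 0·1 + 0·0 + (-2)·(-7) + (0)·(-3) + (2)·(-3) + (-1)·(9) = 0
Base-2 expansion of each c_i:
  c_1 = 1 = 1·2^0
  c_2 = 1 = 1·2^0
  c_3 = 1 = 1·2^0
  c_4 = 0
  c_5 = 3 = 1·2^0 + 1·2^1
  c_6 = 3 = 1·2^0 + 1·2^1
  c_7 = 3 = 1·2^0 + 1·2^1
  c_8 = 0
λ_0 = (1, 1, 1, 0, 1, 1, 1, 0)
λ_1 = (0, 0, 0, 0, 1, 1, 1, 0)

((1, 1, 1, 0, 1, 1, 1, 0), (0, 0, 0, 0, 1, 1, 1, 0))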